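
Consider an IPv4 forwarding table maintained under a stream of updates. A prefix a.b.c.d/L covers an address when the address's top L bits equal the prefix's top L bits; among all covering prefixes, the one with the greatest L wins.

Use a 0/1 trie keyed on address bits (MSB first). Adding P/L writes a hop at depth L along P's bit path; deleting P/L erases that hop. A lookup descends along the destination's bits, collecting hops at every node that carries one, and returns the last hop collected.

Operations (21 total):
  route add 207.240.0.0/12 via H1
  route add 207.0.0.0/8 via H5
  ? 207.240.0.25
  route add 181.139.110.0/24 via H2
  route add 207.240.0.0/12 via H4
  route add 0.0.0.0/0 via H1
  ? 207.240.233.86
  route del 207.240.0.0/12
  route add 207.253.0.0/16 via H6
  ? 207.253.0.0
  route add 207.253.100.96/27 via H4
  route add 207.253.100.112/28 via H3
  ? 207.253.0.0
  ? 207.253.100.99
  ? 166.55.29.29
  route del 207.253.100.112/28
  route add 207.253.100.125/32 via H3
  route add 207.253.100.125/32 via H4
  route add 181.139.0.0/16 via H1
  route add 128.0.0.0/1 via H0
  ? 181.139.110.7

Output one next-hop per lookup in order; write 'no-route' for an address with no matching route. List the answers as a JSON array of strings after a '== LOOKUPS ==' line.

Trace:
  add 207.240.0.0/12 -> H1 at depth 12
  add 207.0.0.0/8 -> H5 at depth 8
  Q 207.240.0.25: descend 110011111111 ; hops seen [H5,H1] ; pick H1
  add 181.139.110.0/24 -> H2 at depth 24
  add 207.240.0.0/12 -> H4 at depth 12
  add 0.0.0.0/0 -> H1 at depth 0
  Q 207.240.233.86: descend 110011111111 ; hops seen [H1,H5,H4] ; pick H4
  del 207.240.0.0/12 (clear depth 12)
  add 207.253.0.0/16 -> H6 at depth 16
  Q 207.253.0.0: descend 1100111111111101 ; hops seen [H1,H5,H6] ; pick H6
  add 207.253.100.96/27 -> H4 at depth 27
  add 207.253.100.112/28 -> H3 at depth 28
  Q 207.253.0.0: descend 11001111111111010 ; hops seen [H1,H5,H6] ; pick H6
  Q 207.253.100.99: descend 110011111111110101100100011 ; hops seen [H1,H5,H6,H4] ; pick H4
  Q 166.55.29.29: descend 101 ; hops seen [H1] ; pick H1
  del 207.253.100.112/28 (clear depth 28)
  add 207.253.100.125/32 -> H3 at depth 32
  add 207.253.100.125/32 -> H4 at depth 32
  add 181.139.0.0/16 -> H1 at depth 16
  add 128.0.0.0/1 -> H0 at depth 1
  Q 181.139.110.7: descend 101101011000101101101110 ; hops seen [H1,H0,H1,H2] ; pick H2

== LOOKUPS ==
["H1","H4","H6","H6","H4","H1","H2"]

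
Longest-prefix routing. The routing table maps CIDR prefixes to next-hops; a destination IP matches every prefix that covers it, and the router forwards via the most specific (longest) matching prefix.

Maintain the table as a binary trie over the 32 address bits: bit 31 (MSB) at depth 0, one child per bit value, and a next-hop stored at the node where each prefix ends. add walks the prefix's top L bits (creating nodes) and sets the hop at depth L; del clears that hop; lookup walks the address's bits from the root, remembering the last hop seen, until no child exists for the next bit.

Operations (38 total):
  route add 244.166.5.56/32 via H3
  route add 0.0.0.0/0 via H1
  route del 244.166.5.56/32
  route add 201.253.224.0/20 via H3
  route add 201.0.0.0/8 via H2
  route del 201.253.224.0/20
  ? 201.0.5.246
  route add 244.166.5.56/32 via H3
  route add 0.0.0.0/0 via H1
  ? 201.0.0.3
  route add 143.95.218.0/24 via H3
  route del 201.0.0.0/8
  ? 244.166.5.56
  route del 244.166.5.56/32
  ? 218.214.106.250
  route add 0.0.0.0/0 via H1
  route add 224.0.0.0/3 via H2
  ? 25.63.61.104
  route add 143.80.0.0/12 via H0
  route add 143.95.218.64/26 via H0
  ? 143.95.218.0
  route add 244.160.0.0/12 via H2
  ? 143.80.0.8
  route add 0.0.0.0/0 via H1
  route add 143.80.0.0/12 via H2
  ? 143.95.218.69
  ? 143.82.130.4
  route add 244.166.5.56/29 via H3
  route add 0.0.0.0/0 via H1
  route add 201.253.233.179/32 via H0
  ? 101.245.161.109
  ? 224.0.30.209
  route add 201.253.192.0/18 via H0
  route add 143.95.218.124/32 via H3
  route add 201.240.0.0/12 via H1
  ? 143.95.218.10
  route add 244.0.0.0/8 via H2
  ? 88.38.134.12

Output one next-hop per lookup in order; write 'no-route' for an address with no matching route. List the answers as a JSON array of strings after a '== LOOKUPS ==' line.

Process each operation:
  add 244.166.5.56/32 -> H3 at depth 32
  add 0.0.0.0/0 -> H1 at depth 0
  del 244.166.5.56/32 (clear depth 32)
  add 201.253.224.0/20 -> H3 at depth 20
  add 201.0.0.0/8 -> H2 at depth 8
  del 201.253.224.0/20 (clear depth 20)
  Q 201.0.5.246: descend 11001001 ; hops seen [H1,H2] ; pick H2
  add 244.166.5.56/32 -> H3 at depth 32
  add 0.0.0.0/0 -> H1 at depth 0
  Q 201.0.0.3: descend 11001001 ; hops seen [H1,H2] ; pick H2
  add 143.95.218.0/24 -> H3 at depth 24
  del 201.0.0.0/8 (clear depth 8)
  Q 244.166.5.56: descend 11110100101001100000010100111000 ; hops seen [H1,H3] ; pick H3
  del 244.166.5.56/32 (clear depth 32)
  Q 218.214.106.250: descend 110 ; hops seen [H1] ; pick H1
  add 0.0.0.0/0 -> H1 at depth 0
  add 224.0.0.0/3 -> H2 at depth 3
  Q 25.63.61.104: descend ε ; hops seen [H1] ; pick H1
  add 143.80.0.0/12 -> H0 at depth 12
  add 143.95.218.64/26 -> H0 at depth 26
  Q 143.95.218.0: descend 1000111101011111110110100 ; hops seen [H1,H0,H3] ; pick H3
  add 244.160.0.0/12 -> H2 at depth 12
  Q 143.80.0.8: descend 100011110101 ; hops seen [H1,H0] ; pick H0
  add 0.0.0.0/0 -> H1 at depth 0
  add 143.80.0.0/12 -> H2 at depth 12
  Q 143.95.218.69: descend 10001111010111111101101001 ; hops seen [H1,H2,H3,H0] ; pick H0
  Q 143.82.130.4: descend 100011110101 ; hops seen [H1,H2] ; pick H2
  add 244.166.5.56/29 -> H3 at depth 29
  add 0.0.0.0/0 -> H1 at depth 0
  add 201.253.233.179/32 -> H0 at depth 32
  Q 101.245.161.109: descend ε ; hops seen [H1] ; pick H1
  Q 224.0.30.209: descend 111 ; hops seen [H1,H2] ; pick H2
  add 201.253.192.0/18 -> H0 at depth 18
  add 143.95.218.124/32 -> H3 at depth 32
  add 201.240.0.0/12 -> H1 at depth 12
  Q 143.95.218.10: descend 1000111101011111110110100 ; hops seen [H1,H2,H3] ; pick H3
  add 244.0.0.0/8 -> H2 at depth 8
  Q 88.38.134.12: descend ε ; hops seen [H1] ; pick H1

== LOOKUPS ==
["H2","H2","H3","H1","H1","H3","H0","H0","H2","H1","H2","H3","H1"]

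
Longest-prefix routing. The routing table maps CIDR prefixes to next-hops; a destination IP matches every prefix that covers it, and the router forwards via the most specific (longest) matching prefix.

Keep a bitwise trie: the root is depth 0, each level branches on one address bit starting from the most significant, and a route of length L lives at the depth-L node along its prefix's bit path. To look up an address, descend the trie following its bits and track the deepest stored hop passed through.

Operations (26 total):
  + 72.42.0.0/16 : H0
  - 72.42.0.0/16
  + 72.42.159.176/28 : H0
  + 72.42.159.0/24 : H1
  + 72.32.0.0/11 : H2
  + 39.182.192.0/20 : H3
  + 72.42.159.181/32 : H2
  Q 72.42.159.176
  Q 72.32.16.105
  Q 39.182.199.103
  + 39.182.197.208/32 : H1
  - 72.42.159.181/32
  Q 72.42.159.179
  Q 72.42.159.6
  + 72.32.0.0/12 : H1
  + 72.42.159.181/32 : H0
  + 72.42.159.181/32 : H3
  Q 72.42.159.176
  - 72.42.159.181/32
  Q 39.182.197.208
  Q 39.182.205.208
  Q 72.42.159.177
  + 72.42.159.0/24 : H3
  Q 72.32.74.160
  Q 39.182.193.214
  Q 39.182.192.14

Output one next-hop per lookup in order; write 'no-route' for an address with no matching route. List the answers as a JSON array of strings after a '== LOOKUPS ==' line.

Trace:
  add 72.42.0.0/16 -> H0 at depth 16
  del 72.42.0.0/16 (clear depth 16)
  add 72.42.159.176/28 -> H0 at depth 28
  add 72.42.159.0/24 -> H1 at depth 24
  add 72.32.0.0/11 -> H2 at depth 11
  add 39.182.192.0/20 -> H3 at depth 20
  add 72.42.159.181/32 -> H2 at depth 32
  ? 72.42.159.176  path d0:-→d1:-→d2:-→d3:-→d4:-→d5:-→d6:-→d7:-→d8:-→d9:-→d10:-→d11:H2→d12:-→d13:-→d14:-→d15:-→d16:-→d17:-→d18:-→d19:-→d20:-→d21:-→d22:-→d23:-→d24:H1→d25:-→d26:-→d27:-→d28:H0→d29:-  best=H0
  ? 72.32.16.105  path d0:-→d1:-→d2:-→d3:-→d4:-→d5:-→d6:-→d7:-→d8:-→d9:-→d10:-→d11:H2→d12:-  best=H2
  ? 39.182.199.103  path d0:-→d1:-→d2:-→d3:-→d4:-→d5:-→d6:-→d7:-→d8:-→d9:-→d10:-→d11:-→d12:-→d13:-→d14:-→d15:-→d16:-→d17:-→d18:-→d19:-→d20:H3  best=H3
  add 39.182.197.208/32 -> H1 at depth 32
  del 72.42.159.181/32 (clear depth 32)
  ? 72.42.159.179  path d0:-→d1:-→d2:-→d3:-→d4:-→d5:-→d6:-→d7:-→d8:-→d9:-→d10:-→d11:H2→d12:-→d13:-→d14:-→d15:-→d16:-→d17:-→d18:-→d19:-→d20:-→d21:-→d22:-→d23:-→d24:H1→d25:-→d26:-→d27:-→d28:H0→d29:-  best=H0
  ? 72.42.159.6  path d0:-→d1:-→d2:-→d3:-→d4:-→d5:-→d6:-→d7:-→d8:-→d9:-→d10:-→d11:H2→d12:-→d13:-→d14:-→d15:-→d16:-→d17:-→d18:-→d19:-→d20:-→d21:-→d22:-→d23:-→d24:H1  best=H1
  add 72.32.0.0/12 -> H1 at depth 12
  add 72.42.159.181/32 -> H0 at depth 32
  add 72.42.159.181/32 -> H3 at depth 32
  ? 72.42.159.176  path d0:-→d1:-→d2:-→d3:-→d4:-→d5:-→d6:-→d7:-→d8:-→d9:-→d10:-→d11:H2→d12:H1→d13:-→d14:-→d15:-→d16:-→d17:-→d18:-→d19:-→d20:-→d21:-→d22:-→d23:-→d24:H1→d25:-→d26:-→d27:-→d28:H0→d29:-  best=H0
  del 72.42.159.181/32 (clear depth 32)
  ? 39.182.197.208  path d0:-→d1:-→d2:-→d3:-→d4:-→d5:-→d6:-→d7:-→d8:-→d9:-→d10:-→d11:-→d12:-→d13:-→d14:-→d15:-→d16:-→d17:-→d18:-→d19:-→d20:H3→d21:-→d22:-→d23:-→d24:-→d25:-→d26:-→d27:-→d28:-→d29:-→d30:-→d31:-→d32:H1  best=H1
  ? 39.182.205.208  path d0:-→d1:-→d2:-→d3:-→d4:-→d5:-→d6:-→d7:-→d8:-→d9:-→d10:-→d11:-→d12:-→d13:-→d14:-→d15:-→d16:-→d17:-→d18:-→d19:-→d20:H3  best=H3
  ? 72.42.159.177  path d0:-→d1:-→d2:-→d3:-→d4:-→d5:-→d6:-→d7:-→d8:-→d9:-→d10:-→d11:H2→d12:H1→d13:-→d14:-→d15:-→d16:-→d17:-→d18:-→d19:-→d20:-→d21:-→d22:-→d23:-→d24:H1→d25:-→d26:-→d27:-→d28:H0→d29:-  best=H0
  add 72.42.159.0/24 -> H3 at depth 24
  ? 72.32.74.160  path d0:-→d1:-→d2:-→d3:-→d4:-→d5:-→d6:-→d7:-→d8:-→d9:-→d10:-→d11:H2→d12:H1  best=H1
  ? 39.182.193.214  path d0:-→d1:-→d2:-→d3:-→d4:-→d5:-→d6:-→d7:-→d8:-→d9:-→d10:-→d11:-→d12:-→d13:-→d14:-→d15:-→d16:-→d17:-→d18:-→d19:-→d20:H3→d21:-  best=H3
  ? 39.182.192.14  path d0:-→d1:-→d2:-→d3:-→d4:-→d5:-→d6:-→d7:-→d8:-→d9:-→d10:-→d11:-→d12:-→d13:-→d14:-→d15:-→d16:-→d17:-→d18:-→d19:-→d20:H3→d21:-  best=H3

== LOOKUPS ==
["H0","H2","H3","H0","H1","H0","H1","H3","H0","H1","H3","H3"]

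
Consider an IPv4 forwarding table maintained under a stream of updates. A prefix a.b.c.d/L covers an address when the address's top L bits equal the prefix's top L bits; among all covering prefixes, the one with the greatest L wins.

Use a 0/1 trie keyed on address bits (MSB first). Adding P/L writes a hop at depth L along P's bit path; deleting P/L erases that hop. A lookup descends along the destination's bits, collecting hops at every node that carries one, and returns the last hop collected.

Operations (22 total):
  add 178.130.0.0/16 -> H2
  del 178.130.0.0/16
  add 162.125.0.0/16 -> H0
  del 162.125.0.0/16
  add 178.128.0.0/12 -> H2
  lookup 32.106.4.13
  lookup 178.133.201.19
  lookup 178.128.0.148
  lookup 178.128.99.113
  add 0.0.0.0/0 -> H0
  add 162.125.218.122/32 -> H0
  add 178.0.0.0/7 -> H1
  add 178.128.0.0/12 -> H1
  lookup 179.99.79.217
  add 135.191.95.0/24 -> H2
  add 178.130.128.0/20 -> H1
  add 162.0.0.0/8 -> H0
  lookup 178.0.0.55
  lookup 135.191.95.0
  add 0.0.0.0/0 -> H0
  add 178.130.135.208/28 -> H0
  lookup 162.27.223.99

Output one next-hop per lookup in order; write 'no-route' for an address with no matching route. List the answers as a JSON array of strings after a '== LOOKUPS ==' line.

Apply in order:
  add 178.130.0.0/16 -> H2 at depth 16
  - 178.130.0.0/16 clear@16
  add 162.125.0.0/16 -> H0 at depth 16
  - 162.125.0.0/16 clear@16
  add 178.128.0.0/12 -> H2 at depth 12
  Q 32.106.4.13: descend ε ; hops seen [∅] ; pick no-route
  Q 178.133.201.19: descend 1011001010000 ; hops seen [H2] ; pick H2
  Q 178.128.0.148: descend 10110010100000 ; hops seen [H2] ; pick H2
  Q 178.128.99.113: descend 10110010100000 ; hops seen [H2] ; pick H2
  add 0.0.0.0/0 -> H0 at depth 0
  add 162.125.218.122/32 -> H0 at depth 32
  add 178.0.0.0/7 -> H1 at depth 7
  add 178.128.0.0/12 -> H1 at depth 12
  Q 179.99.79.217: descend 1011001 ; hops seen [H0,H1] ; pick H1
  add 135.191.95.0/24 -> H2 at depth 24
  add 178.130.128.0/20 -> H1 at depth 20
  add 162.0.0.0/8 -> H0 at depth 8
  Q 178.0.0.55: descend 10110010 ; hops seen [H0,H1] ; pick H1
  Q 135.191.95.0: descend 100001111011111101011111 ; hops seen [H0,H2] ; pick H2
  add 0.0.0.0/0 -> H0 at depth 0
  add 178.130.135.208/28 -> H0 at depth 28
  Q 162.27.223.99: descend 101000100 ; hops seen [H0,H0] ; pick H0

== LOOKUPS ==
["no-route","H2","H2","H2","H1","H1","H2","H0"]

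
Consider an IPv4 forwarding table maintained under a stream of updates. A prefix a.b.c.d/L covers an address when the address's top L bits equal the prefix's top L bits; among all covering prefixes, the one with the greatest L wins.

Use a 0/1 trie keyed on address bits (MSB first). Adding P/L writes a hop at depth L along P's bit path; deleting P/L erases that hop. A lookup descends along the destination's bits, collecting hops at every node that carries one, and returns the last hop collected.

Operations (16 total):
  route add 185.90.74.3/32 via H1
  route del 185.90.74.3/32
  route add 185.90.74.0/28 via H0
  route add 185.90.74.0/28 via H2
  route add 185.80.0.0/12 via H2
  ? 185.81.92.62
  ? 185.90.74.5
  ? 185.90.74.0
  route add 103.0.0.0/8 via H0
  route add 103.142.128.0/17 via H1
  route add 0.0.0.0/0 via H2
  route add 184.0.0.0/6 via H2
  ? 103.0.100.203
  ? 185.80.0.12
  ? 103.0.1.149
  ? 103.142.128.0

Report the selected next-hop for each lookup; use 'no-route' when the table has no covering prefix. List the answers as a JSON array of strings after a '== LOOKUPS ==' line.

Process each operation:
  + 185.90.74.3/32 (H1) depth=32
  - 185.90.74.3/32 clear@32
  + 185.90.74.0/28 (H0) depth=28
  + 185.90.74.0/28 (H2) depth=28
  + 185.80.0.0/12 (H2) depth=12
  lookup 185.81.92.62: bits 101110010101 walk d0:-→d1:-→d2:-→d3:-→d4:-→d5:-→d6:-→d7:-→d8:-→d9:-→d10:-→d11:-→d12:H2 -> H2
  lookup 185.90.74.5: bits 10111001010110100100101000000 walk d0:-→d1:-→d2:-→d3:-→d4:-→d5:-→d6:-→d7:-→d8:-→d9:-→d10:-→d11:-→d12:H2→d13:-→d14:-→d15:-→d16:-→d17:-→d18:-→d19:-→d20:-→d21:-→d22:-→d23:-→d24:-→d25:-→d26:-→d27:-→d28:H2→d29:- -> H2
  lookup 185.90.74.0: bits 101110010101101001001010000000 walk d0:-→d1:-→d2:-→d3:-→d4:-→d5:-→d6:-→d7:-→d8:-→d9:-→d10:-→d11:-→d12:H2→d13:-→d14:-→d15:-→d16:-→d17:-→d18:-→d19:-→d20:-→d21:-→d22:-→d23:-→d24:-→d25:-→d26:-→d27:-→d28:H2→d29:-→d30:- -> H2
  + 103.0.0.0/8 (H0) depth=8
  + 103.142.128.0/17 (H1) depth=17
  + 0.0.0.0/0 (H2) depth=0
  + 184.0.0.0/6 (H2) depth=6
  lookup 103.0.100.203: bits 01100111 walk d0:H2→d1:-→d2:-→d3:-→d4:-→d5:-→d6:-→d7:-→d8:H0 -> H0
  lookup 185.80.0.12: bits 101110010101 walk d0:H2→d1:-→d2:-→d3:-→d4:-→d5:-→d6:H2→d7:-→d8:-→d9:-→d10:-→d11:-→d12:H2 -> H2
  lookup 103.0.1.149: bits 01100111 walk d0:H2→d1:-→d2:-→d3:-→d4:-→d5:-→d6:-→d7:-→d8:H0 -> H0
  lookup 103.142.128.0: bits 01100111100011101 walk d0:H2→d1:-→d2:-→d3:-→d4:-→d5:-→d6:-→d7:-→d8:H0→d9:-→d10:-→d11:-→d12:-→d13:-→d14:-→d15:-→d16:-→d17:H1 -> H1

== LOOKUPS ==
["H2","H2","H2","H0","H2","H0","H1"]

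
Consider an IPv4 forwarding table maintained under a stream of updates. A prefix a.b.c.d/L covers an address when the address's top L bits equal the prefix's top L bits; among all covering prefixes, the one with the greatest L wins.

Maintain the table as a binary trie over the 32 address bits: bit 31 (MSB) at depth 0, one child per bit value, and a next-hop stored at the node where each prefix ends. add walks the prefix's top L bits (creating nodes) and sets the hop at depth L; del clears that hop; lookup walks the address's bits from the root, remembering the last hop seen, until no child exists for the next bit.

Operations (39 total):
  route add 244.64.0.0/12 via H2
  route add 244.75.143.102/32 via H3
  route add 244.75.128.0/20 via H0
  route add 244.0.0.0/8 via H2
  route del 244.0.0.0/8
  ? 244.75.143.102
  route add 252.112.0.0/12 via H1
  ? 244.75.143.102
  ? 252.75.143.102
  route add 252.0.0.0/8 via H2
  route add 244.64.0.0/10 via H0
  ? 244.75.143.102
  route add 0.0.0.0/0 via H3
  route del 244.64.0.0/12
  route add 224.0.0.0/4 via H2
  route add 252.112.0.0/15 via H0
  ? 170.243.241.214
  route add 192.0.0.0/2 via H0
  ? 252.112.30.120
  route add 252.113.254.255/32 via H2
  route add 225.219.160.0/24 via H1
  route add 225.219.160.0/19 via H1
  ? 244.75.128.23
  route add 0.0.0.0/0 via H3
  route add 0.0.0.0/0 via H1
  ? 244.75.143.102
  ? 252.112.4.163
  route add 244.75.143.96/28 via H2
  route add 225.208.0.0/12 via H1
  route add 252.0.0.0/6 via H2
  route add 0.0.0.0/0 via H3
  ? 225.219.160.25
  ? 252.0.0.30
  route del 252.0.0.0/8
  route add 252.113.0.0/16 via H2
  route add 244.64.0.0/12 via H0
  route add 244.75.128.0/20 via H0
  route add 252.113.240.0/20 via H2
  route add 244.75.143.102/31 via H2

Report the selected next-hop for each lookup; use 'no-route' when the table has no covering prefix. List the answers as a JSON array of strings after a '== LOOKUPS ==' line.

Process each operation:
  + 244.64.0.0/12 (H2) depth=12
  + 244.75.143.102/32 (H3) depth=32
  + 244.75.128.0/20 (H0) depth=20
  + 244.0.0.0/8 (H2) depth=8
  - 244.0.0.0/8 clear@8
  Q 244.75.143.102: descend 11110100010010111000111101100110 ; hops seen [H2,H0,H3] ; pick H3
  + 252.112.0.0/12 (H1) depth=12
  Q 244.75.143.102: descend 11110100010010111000111101100110 ; hops seen [H2,H0,H3] ; pick H3
  Q 252.75.143.102: descend 1111110001 ; hops seen [∅] ; pick no-route
  + 252.0.0.0/8 (H2) depth=8
  + 244.64.0.0/10 (H0) depth=10
  Q 244.75.143.102: descend 11110100010010111000111101100110 ; hops seen [H0,H2,H0,H3] ; pick H3
  + 0.0.0.0/0 (H3) depth=0
  - 244.64.0.0/12 clear@12
  + 224.0.0.0/4 (H2) depth=4
  + 252.112.0.0/15 (H0) depth=15
  Q 170.243.241.214: descend 1 ; hops seen [H3] ; pick H3
  + 192.0.0.0/2 (H0) depth=2
  Q 252.112.30.120: descend 111111000111000 ; hops seen [H3,H0,H2,H1,H0] ; pick H0
  + 252.113.254.255/32 (H2) depth=32
  + 225.219.160.0/24 (H1) depth=24
  + 225.219.160.0/19 (H1) depth=19
  Q 244.75.128.23: descend 11110100010010111000 ; hops seen [H3,H0,H0,H0] ; pick H0
  + 0.0.0.0/0 (H3) depth=0
  + 0.0.0.0/0 (H1) depth=0
  Q 244.75.143.102: descend 11110100010010111000111101100110 ; hops seen [H1,H0,H0,H0,H3] ; pick H3
  Q 252.112.4.163: descend 111111000111000 ; hops seen [H1,H0,H2,H1,H0] ; pick H0
  + 244.75.143.96/28 (H2) depth=28
  + 225.208.0.0/12 (H1) depth=12
  + 252.0.0.0/6 (H2) depth=6
  + 0.0.0.0/0 (H3) depth=0
  Q 225.219.160.25: descend 111000011101101110100000 ; hops seen [H3,H0,H2,H1,H1,H1] ; pick H1
  Q 252.0.0.30: descend 111111000 ; hops seen [H3,H0,H2,H2] ; pick H2
  - 252.0.0.0/8 clear@8
  + 252.113.0.0/16 (H2) depth=16
  + 244.64.0.0/12 (H0) depth=12
  + 244.75.128.0/20 (H0) depth=20
  + 252.113.240.0/20 (H2) depth=20
  + 244.75.143.102/31 (H2) depth=31

== LOOKUPS ==
["H3","H3","no-route","H3","H3","H0","H0","H3","H0","H1","H2"]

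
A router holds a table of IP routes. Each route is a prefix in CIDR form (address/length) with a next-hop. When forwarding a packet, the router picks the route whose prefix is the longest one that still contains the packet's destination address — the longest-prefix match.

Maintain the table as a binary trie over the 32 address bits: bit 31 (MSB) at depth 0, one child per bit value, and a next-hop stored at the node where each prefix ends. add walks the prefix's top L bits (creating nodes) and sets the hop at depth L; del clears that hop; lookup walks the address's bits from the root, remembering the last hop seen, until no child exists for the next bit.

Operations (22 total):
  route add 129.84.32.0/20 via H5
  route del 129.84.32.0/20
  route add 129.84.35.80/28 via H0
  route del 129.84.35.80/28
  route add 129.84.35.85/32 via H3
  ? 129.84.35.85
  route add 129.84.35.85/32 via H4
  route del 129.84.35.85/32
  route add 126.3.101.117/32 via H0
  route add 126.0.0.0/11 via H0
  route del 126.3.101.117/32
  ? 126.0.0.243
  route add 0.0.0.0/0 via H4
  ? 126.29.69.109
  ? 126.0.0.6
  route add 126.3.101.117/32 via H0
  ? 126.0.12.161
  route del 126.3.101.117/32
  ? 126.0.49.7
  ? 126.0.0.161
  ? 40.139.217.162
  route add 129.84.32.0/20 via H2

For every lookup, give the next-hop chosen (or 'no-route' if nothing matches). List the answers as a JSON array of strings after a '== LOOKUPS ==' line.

Apply in order:
  + 129.84.32.0/20 (H5) depth=20
  - 129.84.32.0/20 clear@20
  + 129.84.35.80/28 (H0) depth=28
  - 129.84.35.80/28 clear@28
  + 129.84.35.85/32 (H3) depth=32
  ? 129.84.35.85  path d0:-→d1:-→d2:-→d3:-→d4:-→d5:-→d6:-→d7:-→d8:-→d9:-→d10:-→d11:-→d12:-→d13:-→d14:-→d15:-→d16:-→d17:-→d18:-→d19:-→d20:-→d21:-→d22:-→d23:-→d24:-→d25:-→d26:-→d27:-→d28:-→d29:-→d30:-→d31:-→d32:H3  best=H3
  + 129.84.35.85/32 (H4) depth=32
  - 129.84.35.85/32 clear@32
  + 126.3.101.117/32 (H0) depth=32
  + 126.0.0.0/11 (H0) depth=11
  - 126.3.101.117/32 clear@32
  ? 126.0.0.243  path d0:-→d1:-→d2:-→d3:-→d4:-→d5:-→d6:-→d7:-→d8:-→d9:-→d10:-→d11:H0→d12:-→d13:-→d14:-  best=H0
  + 0.0.0.0/0 (H4) depth=0
  ? 126.29.69.109  path d0:H4→d1:-→d2:-→d3:-→d4:-→d5:-→d6:-→d7:-→d8:-→d9:-→d10:-→d11:H0  best=H0
  ? 126.0.0.6  path d0:H4→d1:-→d2:-→d3:-→d4:-→d5:-→d6:-→d7:-→d8:-→d9:-→d10:-→d11:H0→d12:-→d13:-→d14:-  best=H0
  + 126.3.101.117/32 (H0) depth=32
  ? 126.0.12.161  path d0:H4→d1:-→d2:-→d3:-→d4:-→d5:-→d6:-→d7:-→d8:-→d9:-→d10:-→d11:H0→d12:-→d13:-→d14:-  best=H0
  - 126.3.101.117/32 clear@32
  ? 126.0.49.7  path d0:H4→d1:-→d2:-→d3:-→d4:-→d5:-→d6:-→d7:-→d8:-→d9:-→d10:-→d11:H0→d12:-→d13:-→d14:-  best=H0
  ? 126.0.0.161  path d0:H4→d1:-→d2:-→d3:-→d4:-→d5:-→d6:-→d7:-→d8:-→d9:-→d10:-→d11:H0→d12:-→d13:-→d14:-  best=H0
  ? 40.139.217.162  path d0:H4→d1:-  best=H4
  + 129.84.32.0/20 (H2) depth=20

== LOOKUPS ==
["H3","H0","H0","H0","H0","H0","H0","H4"]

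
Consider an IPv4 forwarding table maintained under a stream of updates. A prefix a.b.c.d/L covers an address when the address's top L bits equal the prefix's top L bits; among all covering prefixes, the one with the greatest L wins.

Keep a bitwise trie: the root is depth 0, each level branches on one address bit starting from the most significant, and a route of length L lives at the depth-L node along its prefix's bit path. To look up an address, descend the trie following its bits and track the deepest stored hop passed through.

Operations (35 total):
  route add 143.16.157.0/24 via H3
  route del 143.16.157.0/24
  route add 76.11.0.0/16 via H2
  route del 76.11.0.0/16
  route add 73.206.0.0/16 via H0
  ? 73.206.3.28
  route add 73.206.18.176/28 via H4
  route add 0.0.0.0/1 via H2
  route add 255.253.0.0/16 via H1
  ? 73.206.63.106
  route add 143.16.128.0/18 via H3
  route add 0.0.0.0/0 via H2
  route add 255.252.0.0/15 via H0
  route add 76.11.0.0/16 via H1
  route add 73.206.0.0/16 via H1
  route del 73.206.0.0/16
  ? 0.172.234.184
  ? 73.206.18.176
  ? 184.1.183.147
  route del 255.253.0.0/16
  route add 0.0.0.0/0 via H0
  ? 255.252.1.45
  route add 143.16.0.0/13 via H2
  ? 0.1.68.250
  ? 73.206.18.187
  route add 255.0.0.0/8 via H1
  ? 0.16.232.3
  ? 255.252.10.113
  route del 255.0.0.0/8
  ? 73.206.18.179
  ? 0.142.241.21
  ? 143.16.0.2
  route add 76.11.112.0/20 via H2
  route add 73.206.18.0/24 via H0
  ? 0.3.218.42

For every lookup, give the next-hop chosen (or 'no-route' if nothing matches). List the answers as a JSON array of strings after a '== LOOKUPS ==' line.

Process each operation:
  + 143.16.157.0/24 (H3) depth=24
  del 143.16.157.0/24 (clear depth 24)
  + 76.11.0.0/16 (H2) depth=16
  del 76.11.0.0/16 (clear depth 16)
  + 73.206.0.0/16 (H0) depth=16
  lookup 73.206.3.28: bits 0100100111001110 walk d0:-→d1:-→d2:-→d3:-→d4:-→d5:-→d6:-→d7:-→d8:-→d9:-→d10:-→d11:-→d12:-→d13:-→d14:-→d15:-→d16:H0 -> H0
  + 73.206.18.176/28 (H4) depth=28
  + 0.0.0.0/1 (H2) depth=1
  + 255.253.0.0/16 (H1) depth=16
  lookup 73.206.63.106: bits 010010011100111000 walk d0:-→d1:H2→d2:-→d3:-→d4:-→d5:-→d6:-→d7:-→d8:-→d9:-→d10:-→d11:-→d12:-→d13:-→d14:-→d15:-→d16:H0→d17:-→d18:- -> H0
  + 143.16.128.0/18 (H3) depth=18
  + 0.0.0.0/0 (H2) depth=0
  + 255.252.0.0/15 (H0) depth=15
  + 76.11.0.0/16 (H1) depth=16
  + 73.206.0.0/16 (H1) depth=16
  del 73.206.0.0/16 (clear depth 16)
  lookup 0.172.234.184: bits 0 walk d0:H2→d1:H2 -> H2
  lookup 73.206.18.176: bits 0100100111001110000100101011 walk d0:H2→d1:H2→d2:-→d3:-→d4:-→d5:-→d6:-→d7:-→d8:-→d9:-→d10:-→d11:-→d12:-→d13:-→d14:-→d15:-→d16:-→d17:-→d18:-→d19:-→d20:-→d21:-→d22:-→d23:-→d24:-→d25:-→d26:-→d27:-→d28:H4 -> H4
  lookup 184.1.183.147: bits 10 walk d0:H2→d1:-→d2:- -> H2
  del 255.253.0.0/16 (clear depth 16)
  + 0.0.0.0/0 (H0) depth=0
  lookup 255.252.1.45: bits 111111111111110 walk d0:H0→d1:-→d2:-→d3:-→d4:-→d5:-→d6:-→d7:-→d8:-→d9:-→d10:-→d11:-→d12:-→d13:-→d14:-→d15:H0 -> H0
  + 143.16.0.0/13 (H2) depth=13
  lookup 0.1.68.250: bits 0 walk d0:H0→d1:H2 -> H2
  lookup 73.206.18.187: bits 0100100111001110000100101011 walk d0:H0→d1:H2→d2:-→d3:-→d4:-→d5:-→d6:-→d7:-→d8:-→d9:-→d10:-→d11:-→d12:-→d13:-→d14:-→d15:-→d16:-→d17:-→d18:-→d19:-→d20:-→d21:-→d22:-→d23:-→d24:-→d25:-→d26:-→d27:-→d28:H4 -> H4
  + 255.0.0.0/8 (H1) depth=8
  lookup 0.16.232.3: bits 0 walk d0:H0→d1:H2 -> H2
  lookup 255.252.10.113: bits 111111111111110 walk d0:H0→d1:-→d2:-→d3:-→d4:-→d5:-→d6:-→d7:-→d8:H1→d9:-→d10:-→d11:-→d12:-→d13:-→d14:-→d15:H0 -> H0
  del 255.0.0.0/8 (clear depth 8)
  lookup 73.206.18.179: bits 0100100111001110000100101011 walk d0:H0→d1:H2→d2:-→d3:-→d4:-→d5:-→d6:-→d7:-→d8:-→d9:-→d10:-→d11:-→d12:-→d13:-→d14:-→d15:-→d16:-→d17:-→d18:-→d19:-→d20:-→d21:-→d22:-→d23:-→d24:-→d25:-→d26:-→d27:-→d28:H4 -> H4
  lookup 0.142.241.21: bits 0 walk d0:H0→d1:H2 -> H2
  lookup 143.16.0.2: bits 1000111100010000 walk d0:H0→d1:-→d2:-→d3:-→d4:-→d5:-→d6:-→d7:-→d8:-→d9:-→d10:-→d11:-→d12:-→d13:H2→d14:-→d15:-→d16:- -> H2
  + 76.11.112.0/20 (H2) depth=20
  + 73.206.18.0/24 (H0) depth=24
  lookup 0.3.218.42: bits 0 walk d0:H0→d1:H2 -> H2

== LOOKUPS ==
["H0","H0","H2","H4","H2","H0","H2","H4","H2","H0","H4","H2","H2","H2"]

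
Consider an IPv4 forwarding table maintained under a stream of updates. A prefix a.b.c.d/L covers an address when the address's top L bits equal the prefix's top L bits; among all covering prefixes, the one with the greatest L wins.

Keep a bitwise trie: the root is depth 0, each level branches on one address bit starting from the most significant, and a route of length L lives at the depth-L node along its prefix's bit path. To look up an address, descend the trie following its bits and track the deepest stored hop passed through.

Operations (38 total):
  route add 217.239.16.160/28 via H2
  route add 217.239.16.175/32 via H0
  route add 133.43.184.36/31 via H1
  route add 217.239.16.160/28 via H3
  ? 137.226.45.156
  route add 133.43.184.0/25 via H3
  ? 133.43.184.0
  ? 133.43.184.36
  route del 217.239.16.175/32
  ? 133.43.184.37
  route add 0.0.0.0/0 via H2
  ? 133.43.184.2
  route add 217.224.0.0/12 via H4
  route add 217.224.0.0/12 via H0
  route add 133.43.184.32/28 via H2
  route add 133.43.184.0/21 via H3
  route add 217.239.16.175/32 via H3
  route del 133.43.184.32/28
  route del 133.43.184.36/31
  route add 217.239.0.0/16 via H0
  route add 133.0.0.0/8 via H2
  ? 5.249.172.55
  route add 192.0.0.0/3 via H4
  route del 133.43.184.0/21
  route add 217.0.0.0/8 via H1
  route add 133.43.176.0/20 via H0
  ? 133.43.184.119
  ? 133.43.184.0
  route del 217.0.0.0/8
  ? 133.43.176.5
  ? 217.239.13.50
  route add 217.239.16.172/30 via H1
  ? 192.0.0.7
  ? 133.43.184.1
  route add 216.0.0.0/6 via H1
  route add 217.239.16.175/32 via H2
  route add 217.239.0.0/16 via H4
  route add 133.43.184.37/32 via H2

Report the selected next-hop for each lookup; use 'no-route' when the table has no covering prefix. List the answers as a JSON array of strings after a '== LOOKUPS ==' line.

Trace:
  add 217.239.16.160/28 -> H2 at depth 28
  add 217.239.16.175/32 -> H0 at depth 32
  add 133.43.184.36/31 -> H1 at depth 31
  add 217.239.16.160/28 -> H3 at depth 28
  lookup 137.226.45.156: bits 1000 walk d0:-→d1:-→d2:-→d3:-→d4:- -> no-route
  add 133.43.184.0/25 -> H3 at depth 25
  lookup 133.43.184.0: bits 10000101001010111011100000 walk d0:-→d1:-→d2:-→d3:-→d4:-→d5:-→d6:-→d7:-→d8:-→d9:-→d10:-→d11:-→d12:-→d13:-→d14:-→d15:-→d16:-→d17:-→d18:-→d19:-→d20:-→d21:-→d22:-→d23:-→d24:-→d25:H3→d26:- -> H3
  lookup 133.43.184.36: bits 1000010100101011101110000010010 walk d0:-→d1:-→d2:-→d3:-→d4:-→d5:-→d6:-→d7:-→d8:-→d9:-→d10:-→d11:-→d12:-→d13:-→d14:-→d15:-→d16:-→d17:-→d18:-→d19:-→d20:-→d21:-→d22:-→d23:-→d24:-→d25:H3→d26:-→d27:-→d28:-→d29:-→d30:-→d31:H1 -> H1
  del 217.239.16.175/32 (clear depth 32)
  lookup 133.43.184.37: bits 1000010100101011101110000010010 walk d0:-→d1:-→d2:-→d3:-→d4:-→d5:-→d6:-→d7:-→d8:-→d9:-→d10:-→d11:-→d12:-→d13:-→d14:-→d15:-→d16:-→d17:-→d18:-→d19:-→d20:-→d21:-→d22:-→d23:-→d24:-→d25:H3→d26:-→d27:-→d28:-→d29:-→d30:-→d31:H1 -> H1
  add 0.0.0.0/0 -> H2 at depth 0
  lookup 133.43.184.2: bits 10000101001010111011100000 walk d0:H2→d1:-→d2:-→d3:-→d4:-→d5:-→d6:-→d7:-→d8:-→d9:-→d10:-→d11:-→d12:-→d13:-→d14:-→d15:-→d16:-→d17:-→d18:-→d19:-→d20:-→d21:-→d22:-→d23:-→d24:-→d25:H3→d26:- -> H3
  add 217.224.0.0/12 -> H4 at depth 12
  add 217.224.0.0/12 -> H0 at depth 12
  add 133.43.184.32/28 -> H2 at depth 28
  add 133.43.184.0/21 -> H3 at depth 21
  add 217.239.16.175/32 -> H3 at depth 32
  del 133.43.184.32/28 (clear depth 28)
  del 133.43.184.36/31 (clear depth 31)
  add 217.239.0.0/16 -> H0 at depth 16
  add 133.0.0.0/8 -> H2 at depth 8
  lookup 5.249.172.55: bits ε walk d0:H2 -> H2
  add 192.0.0.0/3 -> H4 at depth 3
  del 133.43.184.0/21 (clear depth 21)
  add 217.0.0.0/8 -> H1 at depth 8
  add 133.43.176.0/20 -> H0 at depth 20
  lookup 133.43.184.119: bits 1000010100101011101110000 walk d0:H2→d1:-→d2:-→d3:-→d4:-→d5:-→d6:-→d7:-→d8:H2→d9:-→d10:-→d11:-→d12:-→d13:-→d14:-→d15:-→d16:-→d17:-→d18:-→d19:-→d20:H0→d21:-→d22:-→d23:-→d24:-→d25:H3 -> H3
  lookup 133.43.184.0: bits 10000101001010111011100000 walk d0:H2→d1:-→d2:-→d3:-→d4:-→d5:-→d6:-→d7:-→d8:H2→d9:-→d10:-→d11:-→d12:-→d13:-→d14:-→d15:-→d16:-→d17:-→d18:-→d19:-→d20:H0→d21:-→d22:-→d23:-→d24:-→d25:H3→d26:- -> H3
  del 217.0.0.0/8 (clear depth 8)
  lookup 133.43.176.5: bits 10000101001010111011 walk d0:H2→d1:-→d2:-→d3:-→d4:-→d5:-→d6:-→d7:-→d8:H2→d9:-→d10:-→d11:-→d12:-→d13:-→d14:-→d15:-→d16:-→d17:-→d18:-→d19:-→d20:H0 -> H0
  lookup 217.239.13.50: bits 1101100111101111000 walk d0:H2→d1:-→d2:-→d3:H4→d4:-→d5:-→d6:-→d7:-→d8:-→d9:-→d10:-→d11:-→d12:H0→d13:-→d14:-→d15:-→d16:H0→d17:-→d18:-→d19:- -> H0
  add 217.239.16.172/30 -> H1 at depth 30
  lookup 192.0.0.7: bits 110 walk d0:H2→d1:-→d2:-→d3:H4 -> H4
  lookup 133.43.184.1: bits 10000101001010111011100000 walk d0:H2→d1:-→d2:-→d3:-→d4:-→d5:-→d6:-→d7:-→d8:H2→d9:-→d10:-→d11:-→d12:-→d13:-→d14:-→d15:-→d16:-→d17:-→d18:-→d19:-→d20:H0→d21:-→d22:-→d23:-→d24:-→d25:H3→d26:- -> H3
  add 216.0.0.0/6 -> H1 at depth 6
  add 217.239.16.175/32 -> H2 at depth 32
  add 217.239.0.0/16 -> H4 at depth 16
  add 133.43.184.37/32 -> H2 at depth 32

== LOOKUPS ==
["no-route","H3","H1","H1","H3","H2","H3","H3","H0","H0","H4","H3"]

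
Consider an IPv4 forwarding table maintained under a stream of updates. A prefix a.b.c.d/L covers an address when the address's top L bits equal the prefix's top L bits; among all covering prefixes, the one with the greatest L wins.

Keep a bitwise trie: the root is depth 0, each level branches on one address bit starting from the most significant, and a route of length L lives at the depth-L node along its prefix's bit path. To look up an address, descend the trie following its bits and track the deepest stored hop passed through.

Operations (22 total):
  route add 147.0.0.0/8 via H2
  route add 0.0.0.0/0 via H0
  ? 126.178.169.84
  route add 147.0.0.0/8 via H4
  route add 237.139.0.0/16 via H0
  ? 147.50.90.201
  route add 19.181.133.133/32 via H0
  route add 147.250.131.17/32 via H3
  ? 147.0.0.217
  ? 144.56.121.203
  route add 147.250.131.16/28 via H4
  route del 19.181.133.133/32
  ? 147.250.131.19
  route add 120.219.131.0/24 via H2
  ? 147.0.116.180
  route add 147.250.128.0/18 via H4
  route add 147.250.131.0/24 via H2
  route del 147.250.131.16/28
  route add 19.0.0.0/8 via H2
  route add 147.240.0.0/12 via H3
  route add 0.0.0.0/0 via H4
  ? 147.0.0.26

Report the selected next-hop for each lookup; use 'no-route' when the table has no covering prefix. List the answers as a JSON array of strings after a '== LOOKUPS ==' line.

Trace:
  add 147.0.0.0/8 -> H2 at depth 8
  add 0.0.0.0/0 -> H0 at depth 0
  lookup 126.178.169.84: bits ε walk d0:H0 -> H0
  add 147.0.0.0/8 -> H4 at depth 8
  add 237.139.0.0/16 -> H0 at depth 16
  lookup 147.50.90.201: bits 10010011 walk d0:H0→d1:-→d2:-→d3:-→d4:-→d5:-→d6:-→d7:-→d8:H4 -> H4
  add 19.181.133.133/32 -> H0 at depth 32
  add 147.250.131.17/32 -> H3 at depth 32
  lookup 147.0.0.217: bits 10010011 walk d0:H0→d1:-→d2:-→d3:-→d4:-→d5:-→d6:-→d7:-→d8:H4 -> H4
  lookup 144.56.121.203: bits 100100 walk d0:H0→d1:-→d2:-→d3:-→d4:-→d5:-→d6:- -> H0
  add 147.250.131.16/28 -> H4 at depth 28
  - 19.181.133.133/32 clear@32
  lookup 147.250.131.19: bits 100100111111101010000011000100 walk d0:H0→d1:-→d2:-→d3:-→d4:-→d5:-→d6:-→d7:-→d8:H4→d9:-→d10:-→d11:-→d12:-→d13:-→d14:-→d15:-→d16:-→d17:-→d18:-→d19:-→d20:-→d21:-→d22:-→d23:-→d24:-→d25:-→d26:-→d27:-→d28:H4→d29:-→d30:- -> H4
  add 120.219.131.0/24 -> H2 at depth 24
  lookup 147.0.116.180: bits 10010011 walk d0:H0→d1:-→d2:-→d3:-→d4:-→d5:-→d6:-→d7:-→d8:H4 -> H4
  add 147.250.128.0/18 -> H4 at depth 18
  add 147.250.131.0/24 -> H2 at depth 24
  - 147.250.131.16/28 clear@28
  add 19.0.0.0/8 -> H2 at depth 8
  add 147.240.0.0/12 -> H3 at depth 12
  add 0.0.0.0/0 -> H4 at depth 0
  lookup 147.0.0.26: bits 10010011 walk d0:H4→d1:-→d2:-→d3:-→d4:-→d5:-→d6:-→d7:-→d8:H4 -> H4

== LOOKUPS ==
["H0","H4","H4","H0","H4","H4","H4"]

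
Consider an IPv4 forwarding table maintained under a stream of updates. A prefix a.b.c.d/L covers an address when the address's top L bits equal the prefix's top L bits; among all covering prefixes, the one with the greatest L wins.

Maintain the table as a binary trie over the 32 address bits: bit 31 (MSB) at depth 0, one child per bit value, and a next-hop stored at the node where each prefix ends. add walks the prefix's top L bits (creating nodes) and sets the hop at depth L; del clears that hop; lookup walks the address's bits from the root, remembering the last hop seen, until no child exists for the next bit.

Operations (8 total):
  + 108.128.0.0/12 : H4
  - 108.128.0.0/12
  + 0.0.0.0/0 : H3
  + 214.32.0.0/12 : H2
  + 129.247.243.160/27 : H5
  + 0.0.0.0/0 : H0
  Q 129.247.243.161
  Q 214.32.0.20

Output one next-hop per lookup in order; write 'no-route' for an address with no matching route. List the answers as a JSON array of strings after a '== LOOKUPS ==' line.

Process each operation:
  + 108.128.0.0/12 (H4) depth=12
  - 108.128.0.0/12 clear@12
  + 0.0.0.0/0 (H3) depth=0
  + 214.32.0.0/12 (H2) depth=12
  + 129.247.243.160/27 (H5) depth=27
  + 0.0.0.0/0 (H0) depth=0
  ? 129.247.243.161  path d0:H0→d1:-→d2:-→d3:-→d4:-→d5:-→d6:-→d7:-→d8:-→d9:-→d10:-→d11:-→d12:-→d13:-→d14:-→d15:-→d16:-→d17:-→d18:-→d19:-→d20:-→d21:-→d22:-→d23:-→d24:-→d25:-→d26:-→d27:H5  best=H5
  ? 214.32.0.20  path d0:H0→d1:-→d2:-→d3:-→d4:-→d5:-→d6:-→d7:-→d8:-→d9:-→d10:-→d11:-→d12:H2  best=H2

== LOOKUPS ==
["H5","H2"]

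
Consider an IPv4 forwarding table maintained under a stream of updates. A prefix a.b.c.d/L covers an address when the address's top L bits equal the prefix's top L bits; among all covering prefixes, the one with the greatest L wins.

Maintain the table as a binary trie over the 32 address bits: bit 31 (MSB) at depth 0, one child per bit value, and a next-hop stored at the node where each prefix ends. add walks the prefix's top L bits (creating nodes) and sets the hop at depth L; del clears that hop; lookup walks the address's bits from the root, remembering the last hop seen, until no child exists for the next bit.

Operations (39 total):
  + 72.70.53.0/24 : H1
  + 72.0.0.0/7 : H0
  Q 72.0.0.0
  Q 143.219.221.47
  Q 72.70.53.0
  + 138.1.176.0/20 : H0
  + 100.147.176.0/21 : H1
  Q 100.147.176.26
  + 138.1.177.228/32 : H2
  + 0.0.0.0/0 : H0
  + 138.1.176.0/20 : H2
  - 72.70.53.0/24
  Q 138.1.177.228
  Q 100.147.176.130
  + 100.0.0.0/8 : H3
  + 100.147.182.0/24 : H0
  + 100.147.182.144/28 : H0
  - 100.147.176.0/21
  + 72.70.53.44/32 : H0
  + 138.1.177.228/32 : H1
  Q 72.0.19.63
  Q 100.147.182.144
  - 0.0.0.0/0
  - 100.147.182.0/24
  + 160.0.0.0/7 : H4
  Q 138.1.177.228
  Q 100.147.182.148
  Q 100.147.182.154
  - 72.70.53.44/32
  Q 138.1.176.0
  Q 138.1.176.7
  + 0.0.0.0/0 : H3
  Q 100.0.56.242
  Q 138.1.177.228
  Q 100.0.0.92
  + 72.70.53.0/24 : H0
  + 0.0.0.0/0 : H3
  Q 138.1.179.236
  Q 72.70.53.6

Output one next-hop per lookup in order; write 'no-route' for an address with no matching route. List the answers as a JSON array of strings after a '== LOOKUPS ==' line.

Apply in order:
  add 72.70.53.0/24 -> H1 at depth 24
  add 72.0.0.0/7 -> H0 at depth 7
  Q 72.0.0.0: descend 010010000 ; hops seen [H0] ; pick H0
  Q 143.219.221.47: descend ε ; hops seen [∅] ; pick no-route
  Q 72.70.53.0: descend 010010000100011000110101 ; hops seen [H0,H1] ; pick H1
  add 138.1.176.0/20 -> H0 at depth 20
  add 100.147.176.0/21 -> H1 at depth 21
  Q 100.147.176.26: descend 011001001001001110110 ; hops seen [H1] ; pick H1
  add 138.1.177.228/32 -> H2 at depth 32
  add 0.0.0.0/0 -> H0 at depth 0
  add 138.1.176.0/20 -> H2 at depth 20
  del 72.70.53.0/24 (clear depth 24)
  Q 138.1.177.228: descend 10001010000000011011000111100100 ; hops seen [H0,H2,H2] ; pick H2
  Q 100.147.176.130: descend 011001001001001110110 ; hops seen [H0,H1] ; pick H1
  add 100.0.0.0/8 -> H3 at depth 8
  add 100.147.182.0/24 -> H0 at depth 24
  add 100.147.182.144/28 -> H0 at depth 28
  del 100.147.176.0/21 (clear depth 21)
  add 72.70.53.44/32 -> H0 at depth 32
  add 138.1.177.228/32 -> H1 at depth 32
  Q 72.0.19.63: descend 010010000 ; hops seen [H0,H0] ; pick H0
  Q 100.147.182.144: descend 0110010010010011101101101001 ; hops seen [H0,H3,H0,H0] ; pick H0
  del 0.0.0.0/0 (clear depth 0)
  del 100.147.182.0/24 (clear depth 24)
  add 160.0.0.0/7 -> H4 at depth 7
  Q 138.1.177.228: descend 10001010000000011011000111100100 ; hops seen [H2,H1] ; pick H1
  Q 100.147.182.148: descend 0110010010010011101101101001 ; hops seen [H3,H0] ; pick H0
  Q 100.147.182.154: descend 0110010010010011101101101001 ; hops seen [H3,H0] ; pick H0
  del 72.70.53.44/32 (clear depth 32)
  Q 138.1.176.0: descend 10001010000000011011000 ; hops seen [H2] ; pick H2
  Q 138.1.176.7: descend 10001010000000011011000 ; hops seen [H2] ; pick H2
  add 0.0.0.0/0 -> H3 at depth 0
  Q 100.0.56.242: descend 01100100 ; hops seen [H3,H3] ; pick H3
  Q 138.1.177.228: descend 10001010000000011011000111100100 ; hops seen [H3,H2,H1] ; pick H1
  Q 100.0.0.92: descend 01100100 ; hops seen [H3,H3] ; pick H3
  add 72.70.53.0/24 -> H0 at depth 24
  add 0.0.0.0/0 -> H3 at depth 0
  Q 138.1.179.236: descend 1000101000000001101100 ; hops seen [H3,H2] ; pick H2
  Q 72.70.53.6: descend 01001000010001100011010100 ; hops seen [H3,H0,H0] ; pick H0

== LOOKUPS ==
["H0","no-route","H1","H1","H2","H1","H0","H0","H1","H0","H0","H2","H2","H3","H1","H3","H2","H0"]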